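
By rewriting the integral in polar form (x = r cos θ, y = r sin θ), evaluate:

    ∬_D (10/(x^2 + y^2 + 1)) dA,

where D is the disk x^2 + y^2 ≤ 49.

The region D is 0 ≤ r ≤ 7, 0 ≤ θ ≤ 2π in polar coordinates, where x = r cos(θ), y = r sin(θ), and dA = r dr dθ.

Under the substitution, the integrand becomes 10/(r^2 + 1), so

    ∬_D (10/(x^2 + y^2 + 1)) dA = ∫_{0}^{2π} ∫_{0}^{7} (10/(r^2 + 1)) · r dr dθ.

Inner integral (in r): ∫_{0}^{7} (10/(r^2 + 1)) · r dr = log(312500000).

Outer integral (in θ): ∫_{0}^{2π} (log(312500000)) dθ = 10π log(50).

Therefore ∬_D (10/(x^2 + y^2 + 1)) dA = 10π log(50).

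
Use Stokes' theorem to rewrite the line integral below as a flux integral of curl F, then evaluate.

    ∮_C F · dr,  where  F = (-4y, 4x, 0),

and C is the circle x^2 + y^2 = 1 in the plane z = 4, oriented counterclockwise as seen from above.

Let S be the flat disk x^2 + y^2 ≤ 1 in the plane z = 4, with upward unit normal n̂ = ẑ. By Stokes' theorem,

    ∮_C F · dr = ∬_S (∇ × F) · n̂ dS = ∬_D (curl F)_z dA,

where D is the disk x^2 + y^2 ≤ 1.

Compute the curl of F = (-4y, 4x, 0):
    (∇ × F)_x = ∂F_z/∂y - ∂F_y/∂z = 0,
    (∇ × F)_y = ∂F_x/∂z - ∂F_z/∂x = 0,
    (∇ × F)_z = ∂F_y/∂x - ∂F_x/∂y = 8.

On z = 4, (curl F)_z = 8.

Convert to polar (x = r cos θ, y = r sin θ, dA = r dr dθ); the integrand becomes 8, so

    ∬_D (curl F)_z dA = ∫_0^{2π} ∫_0^{1} (8) · r dr dθ.

Inner (r from 0 to 1): 4.
Outer (θ from 0 to 2π): 8π.

Therefore ∮_C F · dr = 8π.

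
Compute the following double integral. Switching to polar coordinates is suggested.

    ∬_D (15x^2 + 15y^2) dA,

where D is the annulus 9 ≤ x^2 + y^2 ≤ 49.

The region D is 3 ≤ r ≤ 7, 0 ≤ θ ≤ 2π in polar coordinates, where x = r cos(θ), y = r sin(θ), and dA = r dr dθ.

Under the substitution, the integrand becomes 15r^2, so

    ∬_D (15x^2 + 15y^2) dA = ∫_{0}^{2π} ∫_{3}^{7} (15r^2) · r dr dθ.

Inner integral (in r): ∫_{3}^{7} (15r^2) · r dr = 8700.

Outer integral (in θ): ∫_{0}^{2π} (8700) dθ = 17400π.

Therefore ∬_D (15x^2 + 15y^2) dA = 17400π.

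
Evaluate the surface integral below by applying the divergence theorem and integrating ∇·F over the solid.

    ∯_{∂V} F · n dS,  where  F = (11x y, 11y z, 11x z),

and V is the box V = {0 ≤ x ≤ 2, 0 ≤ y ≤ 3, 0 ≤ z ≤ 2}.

By the divergence theorem,

    ∯_{∂V} F · n dS = ∭_V (∇ · F) dV.

Compute the divergence:
    ∇ · F = ∂F_x/∂x + ∂F_y/∂y + ∂F_z/∂z = 11y + 11z + 11x = 11x + 11y + 11z.

V is a rectangular box, so dV = dx dy dz with 0 ≤ x ≤ 2, 0 ≤ y ≤ 3, 0 ≤ z ≤ 2.

Integrate (11x + 11y + 11z) over V as an iterated integral:

    ∭_V (∇·F) dV = ∫_0^{2} ∫_0^{3} ∫_0^{2} (11x + 11y + 11z) dz dy dx.

Inner (z from 0 to 2): 22x + 22y + 22.
Middle (y from 0 to 3): 66x + 165.
Outer (x from 0 to 2): 462.

Therefore ∯_{∂V} F · n dS = 462.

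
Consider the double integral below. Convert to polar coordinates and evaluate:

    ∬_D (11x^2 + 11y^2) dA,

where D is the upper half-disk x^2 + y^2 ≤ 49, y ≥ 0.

The region D is 0 ≤ r ≤ 7, 0 ≤ θ ≤ π in polar coordinates, where x = r cos(θ), y = r sin(θ), and dA = r dr dθ.

Under the substitution, the integrand becomes 11r^2, so

    ∬_D (11x^2 + 11y^2) dA = ∫_{0}^{π} ∫_{0}^{7} (11r^2) · r dr dθ.

Inner integral (in r): ∫_{0}^{7} (11r^2) · r dr = 26411/4.

Outer integral (in θ): ∫_{0}^{π} (26411/4) dθ = 26411π/4.

Therefore ∬_D (11x^2 + 11y^2) dA = 26411π/4.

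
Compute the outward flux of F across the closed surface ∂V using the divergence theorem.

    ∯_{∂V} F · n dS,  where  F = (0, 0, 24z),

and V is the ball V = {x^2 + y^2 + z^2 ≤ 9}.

By the divergence theorem,

    ∯_{∂V} F · n dS = ∭_V (∇ · F) dV.

Compute the divergence:
    ∇ · F = ∂F_x/∂x + ∂F_y/∂y + ∂F_z/∂z = 0 + 0 + 24 = 24.

In spherical coordinates, x = ρ sin(φ) cos(θ), y = ρ sin(φ) sin(θ), z = ρ cos(φ), dV = ρ^2 sin(φ) dρ dφ dθ, with 0 ≤ ρ ≤ 3, 0 ≤ φ ≤ π, 0 ≤ θ ≤ 2π.

The integrand, after substitution and multiplying by the volume element, becomes (24) · ρ^2 sin(φ), so

    ∭_V (∇·F) dV = ∫_0^{2π} ∫_0^{π} ∫_0^{3} (24) · ρ^2 sin(φ) dρ dφ dθ.

Inner (ρ from 0 to 3): 216sin(φ).
Middle (φ from 0 to π): 432.
Outer (θ from 0 to 2π): 864π.

Therefore ∯_{∂V} F · n dS = 864π.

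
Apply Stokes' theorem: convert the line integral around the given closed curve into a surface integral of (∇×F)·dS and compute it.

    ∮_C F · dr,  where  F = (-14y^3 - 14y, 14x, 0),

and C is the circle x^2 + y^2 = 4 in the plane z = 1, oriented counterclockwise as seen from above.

Let S be the flat disk x^2 + y^2 ≤ 4 in the plane z = 1, with upward unit normal n̂ = ẑ. By Stokes' theorem,

    ∮_C F · dr = ∬_S (∇ × F) · n̂ dS = ∬_D (curl F)_z dA,

where D is the disk x^2 + y^2 ≤ 4.

Compute the curl of F = (-14y^3 - 14y, 14x, 0):
    (∇ × F)_x = ∂F_z/∂y - ∂F_y/∂z = 0,
    (∇ × F)_y = ∂F_x/∂z - ∂F_z/∂x = 0,
    (∇ × F)_z = ∂F_y/∂x - ∂F_x/∂y = 42y^2 + 28.

On z = 1, (curl F)_z = 42y^2 + 28.

Convert to polar (x = r cos θ, y = r sin θ, dA = r dr dθ); the integrand becomes 42r^2sin(θ)^2 + 28, so

    ∬_D (curl F)_z dA = ∫_0^{2π} ∫_0^{2} (42r^2sin(θ)^2 + 28) · r dr dθ.

Inner (r from 0 to 2): 168sin(θ)^2 + 56.
Outer (θ from 0 to 2π): 280π.

Therefore ∮_C F · dr = 280π.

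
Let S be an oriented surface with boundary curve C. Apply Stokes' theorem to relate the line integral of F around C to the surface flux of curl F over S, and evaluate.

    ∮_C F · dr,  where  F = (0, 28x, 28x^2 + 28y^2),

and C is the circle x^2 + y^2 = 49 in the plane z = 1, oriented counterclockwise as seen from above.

Let S be the flat disk x^2 + y^2 ≤ 49 in the plane z = 1, with upward unit normal n̂ = ẑ. By Stokes' theorem,

    ∮_C F · dr = ∬_S (∇ × F) · n̂ dS = ∬_D (curl F)_z dA,

where D is the disk x^2 + y^2 ≤ 49.

Compute the curl of F = (0, 28x, 28x^2 + 28y^2):
    (∇ × F)_x = ∂F_z/∂y - ∂F_y/∂z = 56y,
    (∇ × F)_y = ∂F_x/∂z - ∂F_z/∂x = -56x,
    (∇ × F)_z = ∂F_y/∂x - ∂F_x/∂y = 28.

On z = 1, (curl F)_z = 28.

Convert to polar (x = r cos θ, y = r sin θ, dA = r dr dθ); the integrand becomes 28, so

    ∬_D (curl F)_z dA = ∫_0^{2π} ∫_0^{7} (28) · r dr dθ.

Inner (r from 0 to 7): 686.
Outer (θ from 0 to 2π): 1372π.

Therefore ∮_C F · dr = 1372π.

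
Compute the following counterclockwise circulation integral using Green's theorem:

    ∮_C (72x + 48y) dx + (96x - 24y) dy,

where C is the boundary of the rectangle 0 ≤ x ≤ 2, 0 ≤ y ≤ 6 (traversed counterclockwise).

Green's theorem converts the closed line integral into a double integral over the enclosed region D:

    ∮_C P dx + Q dy = ∬_D (∂Q/∂x - ∂P/∂y) dA.

Here P = 72x + 48y, Q = 96x - 24y, so

    ∂Q/∂x = 96,    ∂P/∂y = 48,
    ∂Q/∂x - ∂P/∂y = 48.

D is the region 0 ≤ x ≤ 2, 0 ≤ y ≤ 6. Evaluating the double integral:

    ∬_D (48) dA = ∫_0^{2} ∫_0^{6} (48) dy dx.

Inner (y from 0 to 6): 288.
Outer (x from 0 to 2): 576.

Therefore ∮_C P dx + Q dy = 576.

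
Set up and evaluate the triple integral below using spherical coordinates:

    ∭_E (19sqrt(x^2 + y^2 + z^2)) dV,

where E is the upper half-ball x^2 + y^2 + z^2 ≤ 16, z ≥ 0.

In spherical coordinates, x = ρ sin(φ) cos(θ), y = ρ sin(φ) sin(θ), z = ρ cos(φ), and dV = ρ^2 sin(φ) dρ dφ dθ.

The integrand becomes 19ρ, so

    ∭_E (19sqrt(x^2 + y^2 + z^2)) dV = ∫_{0}^{2π} ∫_{0}^{π/2} ∫_{0}^{4} (19ρ) · ρ^2 sin(φ) dρ dφ dθ.

Inner (ρ): 1216sin(φ).
Middle (φ): 1216.
Outer (θ): 2432π.

Therefore the triple integral equals 2432π.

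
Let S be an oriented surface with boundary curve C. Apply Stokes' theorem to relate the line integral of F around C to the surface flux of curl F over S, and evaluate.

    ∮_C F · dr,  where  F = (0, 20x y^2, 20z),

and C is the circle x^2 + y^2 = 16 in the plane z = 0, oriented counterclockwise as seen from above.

Let S be the flat disk x^2 + y^2 ≤ 16 in the plane z = 0, with upward unit normal n̂ = ẑ. By Stokes' theorem,

    ∮_C F · dr = ∬_S (∇ × F) · n̂ dS = ∬_D (curl F)_z dA,

where D is the disk x^2 + y^2 ≤ 16.

Compute the curl of F = (0, 20x y^2, 20z):
    (∇ × F)_x = ∂F_z/∂y - ∂F_y/∂z = 0,
    (∇ × F)_y = ∂F_x/∂z - ∂F_z/∂x = 0,
    (∇ × F)_z = ∂F_y/∂x - ∂F_x/∂y = 20y^2.

On z = 0, (curl F)_z = 20y^2.

Convert to polar (x = r cos θ, y = r sin θ, dA = r dr dθ); the integrand becomes 20r^2sin(θ)^2, so

    ∬_D (curl F)_z dA = ∫_0^{2π} ∫_0^{4} (20r^2sin(θ)^2) · r dr dθ.

Inner (r from 0 to 4): 1280sin(θ)^2.
Outer (θ from 0 to 2π): 1280π.

Therefore ∮_C F · dr = 1280π.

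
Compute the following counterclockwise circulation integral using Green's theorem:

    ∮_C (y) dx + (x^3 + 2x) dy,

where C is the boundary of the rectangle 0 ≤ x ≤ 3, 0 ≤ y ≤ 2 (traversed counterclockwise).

Green's theorem converts the closed line integral into a double integral over the enclosed region D:

    ∮_C P dx + Q dy = ∬_D (∂Q/∂x - ∂P/∂y) dA.

Here P = y, Q = x^3 + 2x, so

    ∂Q/∂x = 3x^2 + 2,    ∂P/∂y = 1,
    ∂Q/∂x - ∂P/∂y = 3x^2 + 1.

D is the region 0 ≤ x ≤ 3, 0 ≤ y ≤ 2. Evaluating the double integral:

    ∬_D (3x^2 + 1) dA = ∫_0^{3} ∫_0^{2} (3x^2 + 1) dy dx.

Inner (y from 0 to 2): 6x^2 + 2.
Outer (x from 0 to 3): 60.

Therefore ∮_C P dx + Q dy = 60.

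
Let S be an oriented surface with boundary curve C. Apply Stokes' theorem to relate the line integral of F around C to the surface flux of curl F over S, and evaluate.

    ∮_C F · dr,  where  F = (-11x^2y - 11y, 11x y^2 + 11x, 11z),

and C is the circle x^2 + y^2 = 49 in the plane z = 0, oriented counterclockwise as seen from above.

Let S be the flat disk x^2 + y^2 ≤ 49 in the plane z = 0, with upward unit normal n̂ = ẑ. By Stokes' theorem,

    ∮_C F · dr = ∬_S (∇ × F) · n̂ dS = ∬_D (curl F)_z dA,

where D is the disk x^2 + y^2 ≤ 49.

Compute the curl of F = (-11x^2y - 11y, 11x y^2 + 11x, 11z):
    (∇ × F)_x = ∂F_z/∂y - ∂F_y/∂z = 0,
    (∇ × F)_y = ∂F_x/∂z - ∂F_z/∂x = 0,
    (∇ × F)_z = ∂F_y/∂x - ∂F_x/∂y = 11x^2 + 11y^2 + 22.

On z = 0, (curl F)_z = 11x^2 + 11y^2 + 22.

Convert to polar (x = r cos θ, y = r sin θ, dA = r dr dθ); the integrand becomes 11r^2 + 22, so

    ∬_D (curl F)_z dA = ∫_0^{2π} ∫_0^{7} (11r^2 + 22) · r dr dθ.

Inner (r from 0 to 7): 28567/4.
Outer (θ from 0 to 2π): 28567π/2.

Therefore ∮_C F · dr = 28567π/2.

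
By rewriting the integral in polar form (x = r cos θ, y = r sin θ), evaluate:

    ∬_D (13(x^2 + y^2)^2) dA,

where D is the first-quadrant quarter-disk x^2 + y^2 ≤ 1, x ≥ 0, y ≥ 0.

The region D is 0 ≤ r ≤ 1, 0 ≤ θ ≤ π/2 in polar coordinates, where x = r cos(θ), y = r sin(θ), and dA = r dr dθ.

Under the substitution, the integrand becomes 13r^4, so

    ∬_D (13(x^2 + y^2)^2) dA = ∫_{0}^{π/2} ∫_{0}^{1} (13r^4) · r dr dθ.

Inner integral (in r): ∫_{0}^{1} (13r^4) · r dr = 13/6.

Outer integral (in θ): ∫_{0}^{π/2} (13/6) dθ = 13π/12.

Therefore ∬_D (13(x^2 + y^2)^2) dA = 13π/12.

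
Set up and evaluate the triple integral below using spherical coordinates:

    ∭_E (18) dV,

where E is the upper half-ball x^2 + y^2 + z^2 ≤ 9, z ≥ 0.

In spherical coordinates, x = ρ sin(φ) cos(θ), y = ρ sin(φ) sin(θ), z = ρ cos(φ), and dV = ρ^2 sin(φ) dρ dφ dθ.

The integrand becomes 18, so

    ∭_E (18) dV = ∫_{0}^{2π} ∫_{0}^{π/2} ∫_{0}^{3} (18) · ρ^2 sin(φ) dρ dφ dθ.

Inner (ρ): 162sin(φ).
Middle (φ): 162.
Outer (θ): 324π.

Therefore the triple integral equals 324π.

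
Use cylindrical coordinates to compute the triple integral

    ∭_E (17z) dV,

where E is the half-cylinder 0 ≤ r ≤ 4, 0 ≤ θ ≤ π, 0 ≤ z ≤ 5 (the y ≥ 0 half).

In cylindrical coordinates, x = r cos(θ), y = r sin(θ), z = z, and dV = r dr dθ dz.

The integrand becomes 17z, so

    ∭_E (17z) dV = ∫_{0}^{π} ∫_{0}^{4} ∫_{0}^{5} (17z) · r dz dr dθ.

Inner (z): 425r/2.
Middle (r from 0 to 4): 1700.
Outer (θ): 1700π.

Therefore the triple integral equals 1700π.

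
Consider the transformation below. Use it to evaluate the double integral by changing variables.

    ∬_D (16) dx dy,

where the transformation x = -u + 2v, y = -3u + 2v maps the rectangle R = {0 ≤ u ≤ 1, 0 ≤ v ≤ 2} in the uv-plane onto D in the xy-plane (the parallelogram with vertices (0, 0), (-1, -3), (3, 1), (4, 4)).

Compute the Jacobian determinant of (x, y) with respect to (u, v):

    ∂(x,y)/∂(u,v) = | -1  2 | = (-1)(2) - (2)(-3) = 4.
                   | -3  2 |

Its absolute value is |J| = 4 (the area scaling factor).

Substituting x = -u + 2v, y = -3u + 2v into the integrand,

    16 → 16,

so the integral becomes

    ∬_R (16) · |J| du dv = ∫_0^1 ∫_0^2 (64) dv du.

Inner (v): 128.
Outer (u): 128.

Therefore ∬_D (16) dx dy = 128.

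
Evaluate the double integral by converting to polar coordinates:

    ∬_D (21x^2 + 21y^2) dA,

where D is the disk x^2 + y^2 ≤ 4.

The region D is 0 ≤ r ≤ 2, 0 ≤ θ ≤ 2π in polar coordinates, where x = r cos(θ), y = r sin(θ), and dA = r dr dθ.

Under the substitution, the integrand becomes 21r^2, so

    ∬_D (21x^2 + 21y^2) dA = ∫_{0}^{2π} ∫_{0}^{2} (21r^2) · r dr dθ.

Inner integral (in r): ∫_{0}^{2} (21r^2) · r dr = 84.

Outer integral (in θ): ∫_{0}^{2π} (84) dθ = 168π.

Therefore ∬_D (21x^2 + 21y^2) dA = 168π.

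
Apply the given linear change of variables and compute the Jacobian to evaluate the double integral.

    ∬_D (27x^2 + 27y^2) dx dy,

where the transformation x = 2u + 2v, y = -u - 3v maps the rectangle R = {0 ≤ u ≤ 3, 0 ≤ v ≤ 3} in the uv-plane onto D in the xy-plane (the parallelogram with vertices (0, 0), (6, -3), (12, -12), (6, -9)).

Compute the Jacobian determinant of (x, y) with respect to (u, v):

    ∂(x,y)/∂(u,v) = | 2  2 | = (2)(-3) - (2)(-1) = -4.
                   | -1  -3 |

Its absolute value is |J| = 4 (the area scaling factor).

Substituting x = 2u + 2v, y = -u - 3v into the integrand,

    27x^2 + 27y^2 → 135u^2 + 378u v + 351v^2,

so the integral becomes

    ∬_R (135u^2 + 378u v + 351v^2) · |J| du dv = ∫_0^3 ∫_0^3 (540u^2 + 1512u v + 1404v^2) dv du.

Inner (v): 1620u^2 + 6804u + 12636.
Outer (u): 83106.

Therefore ∬_D (27x^2 + 27y^2) dx dy = 83106.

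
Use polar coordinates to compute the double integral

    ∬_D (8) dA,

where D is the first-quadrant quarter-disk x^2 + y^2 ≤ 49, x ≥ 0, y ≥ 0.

The region D is 0 ≤ r ≤ 7, 0 ≤ θ ≤ π/2 in polar coordinates, where x = r cos(θ), y = r sin(θ), and dA = r dr dθ.

Under the substitution, the integrand becomes 8, so

    ∬_D (8) dA = ∫_{0}^{π/2} ∫_{0}^{7} (8) · r dr dθ.

Inner integral (in r): ∫_{0}^{7} (8) · r dr = 196.

Outer integral (in θ): ∫_{0}^{π/2} (196) dθ = 98π.

Therefore ∬_D (8) dA = 98π.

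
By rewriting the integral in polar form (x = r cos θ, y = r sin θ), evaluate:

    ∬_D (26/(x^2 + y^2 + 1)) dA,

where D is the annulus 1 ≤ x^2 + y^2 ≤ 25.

The region D is 1 ≤ r ≤ 5, 0 ≤ θ ≤ 2π in polar coordinates, where x = r cos(θ), y = r sin(θ), and dA = r dr dθ.

Under the substitution, the integrand becomes 26/(r^2 + 1), so

    ∬_D (26/(x^2 + y^2 + 1)) dA = ∫_{0}^{2π} ∫_{1}^{5} (26/(r^2 + 1)) · r dr dθ.

Inner integral (in r): ∫_{1}^{5} (26/(r^2 + 1)) · r dr = log(302875106592253).

Outer integral (in θ): ∫_{0}^{2π} (log(302875106592253)) dθ = 26π log(13).

Therefore ∬_D (26/(x^2 + y^2 + 1)) dA = 26π log(13).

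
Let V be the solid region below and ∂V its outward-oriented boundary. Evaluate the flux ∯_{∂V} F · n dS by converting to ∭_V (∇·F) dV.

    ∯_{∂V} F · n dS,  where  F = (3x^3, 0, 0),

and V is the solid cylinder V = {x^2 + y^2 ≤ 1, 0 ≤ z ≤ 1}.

By the divergence theorem,

    ∯_{∂V} F · n dS = ∭_V (∇ · F) dV.

Compute the divergence:
    ∇ · F = ∂F_x/∂x + ∂F_y/∂y + ∂F_z/∂z = 9x^2 + 0 + 0 = 9x^2.

In cylindrical coordinates, x = r cos(θ), y = r sin(θ), z = z, dV = r dr dθ dz, with 0 ≤ r ≤ 1, 0 ≤ θ ≤ 2π, 0 ≤ z ≤ 1.

The integrand, after substitution and multiplying by the volume element, becomes (9r^2cos(θ)^2) · r, so

    ∭_V (∇·F) dV = ∫_0^{2π} ∫_0^{1} ∫_0^{1} (9r^2cos(θ)^2) · r dz dr dθ.

Inner (z from 0 to 1): 9r^3cos(θ)^2.
Middle (r from 0 to 1): 9cos(θ)^2/4.
Outer (θ from 0 to 2π): 9π/4.

Therefore ∯_{∂V} F · n dS = 9π/4.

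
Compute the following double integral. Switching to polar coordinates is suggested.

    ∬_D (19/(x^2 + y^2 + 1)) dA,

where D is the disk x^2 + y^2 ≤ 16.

The region D is 0 ≤ r ≤ 4, 0 ≤ θ ≤ 2π in polar coordinates, where x = r cos(θ), y = r sin(θ), and dA = r dr dθ.

Under the substitution, the integrand becomes 19/(r^2 + 1), so

    ∬_D (19/(x^2 + y^2 + 1)) dA = ∫_{0}^{2π} ∫_{0}^{4} (19/(r^2 + 1)) · r dr dθ.

Inner integral (in r): ∫_{0}^{4} (19/(r^2 + 1)) · r dr = 19log(17)/2.

Outer integral (in θ): ∫_{0}^{2π} (19log(17)/2) dθ = 19π log(17).

Therefore ∬_D (19/(x^2 + y^2 + 1)) dA = 19π log(17).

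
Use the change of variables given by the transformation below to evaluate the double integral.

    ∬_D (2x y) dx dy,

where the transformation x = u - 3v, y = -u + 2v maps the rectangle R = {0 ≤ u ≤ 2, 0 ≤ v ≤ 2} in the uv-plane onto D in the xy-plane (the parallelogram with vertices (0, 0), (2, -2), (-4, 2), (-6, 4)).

Compute the Jacobian determinant of (x, y) with respect to (u, v):

    ∂(x,y)/∂(u,v) = | 1  -3 | = (1)(2) - (-3)(-1) = -1.
                   | -1  2 |

Its absolute value is |J| = 1 (the area scaling factor).

Substituting x = u - 3v, y = -u + 2v into the integrand,

    2x y → -2u^2 + 10u v - 12v^2,

so the integral becomes

    ∬_R (-2u^2 + 10u v - 12v^2) · |J| du dv = ∫_0^2 ∫_0^2 (-2u^2 + 10u v - 12v^2) dv du.

Inner (v): -4u^2 + 20u - 32.
Outer (u): -104/3.

Therefore ∬_D (2x y) dx dy = -104/3.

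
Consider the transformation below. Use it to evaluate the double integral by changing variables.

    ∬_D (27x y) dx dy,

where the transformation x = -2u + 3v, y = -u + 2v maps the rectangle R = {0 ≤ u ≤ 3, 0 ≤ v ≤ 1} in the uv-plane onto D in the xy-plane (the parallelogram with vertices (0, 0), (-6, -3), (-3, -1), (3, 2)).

Compute the Jacobian determinant of (x, y) with respect to (u, v):

    ∂(x,y)/∂(u,v) = | -2  3 | = (-2)(2) - (3)(-1) = -1.
                   | -1  2 |

Its absolute value is |J| = 1 (the area scaling factor).

Substituting x = -2u + 3v, y = -u + 2v into the integrand,

    27x y → 54u^2 - 189u v + 162v^2,

so the integral becomes

    ∬_R (54u^2 - 189u v + 162v^2) · |J| du dv = ∫_0^3 ∫_0^1 (54u^2 - 189u v + 162v^2) dv du.

Inner (v): 54u^2 - 189u/2 + 54.
Outer (u): 891/4.

Therefore ∬_D (27x y) dx dy = 891/4.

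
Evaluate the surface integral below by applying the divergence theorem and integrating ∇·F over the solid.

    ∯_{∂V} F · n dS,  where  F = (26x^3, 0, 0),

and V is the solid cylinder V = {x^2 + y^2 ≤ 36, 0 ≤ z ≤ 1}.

By the divergence theorem,

    ∯_{∂V} F · n dS = ∭_V (∇ · F) dV.

Compute the divergence:
    ∇ · F = ∂F_x/∂x + ∂F_y/∂y + ∂F_z/∂z = 78x^2 + 0 + 0 = 78x^2.

In cylindrical coordinates, x = r cos(θ), y = r sin(θ), z = z, dV = r dr dθ dz, with 0 ≤ r ≤ 6, 0 ≤ θ ≤ 2π, 0 ≤ z ≤ 1.

The integrand, after substitution and multiplying by the volume element, becomes (78r^2cos(θ)^2) · r, so

    ∭_V (∇·F) dV = ∫_0^{2π} ∫_0^{6} ∫_0^{1} (78r^2cos(θ)^2) · r dz dr dθ.

Inner (z from 0 to 1): 78r^3cos(θ)^2.
Middle (r from 0 to 6): 25272cos(θ)^2.
Outer (θ from 0 to 2π): 25272π.

Therefore ∯_{∂V} F · n dS = 25272π.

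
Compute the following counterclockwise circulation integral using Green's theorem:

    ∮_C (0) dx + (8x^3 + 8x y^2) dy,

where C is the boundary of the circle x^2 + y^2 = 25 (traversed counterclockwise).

Green's theorem converts the closed line integral into a double integral over the enclosed region D:

    ∮_C P dx + Q dy = ∬_D (∂Q/∂x - ∂P/∂y) dA.

Here P = 0, Q = 8x^3 + 8x y^2, so

    ∂Q/∂x = 24x^2 + 8y^2,    ∂P/∂y = 0,
    ∂Q/∂x - ∂P/∂y = 24x^2 + 8y^2.

D is the region x^2 + y^2 ≤ 25. Evaluating the double integral:

In polar coordinates (x = r cos θ, y = r sin θ, dA = r dr dθ) the integrand becomes 8r^2(cos(2θ) + 2), so

    ∬_D (24x^2 + 8y^2) dA = ∫_0^{2π} ∫_0^{5} (8r^2(cos(2θ) + 2)) · r dr dθ.

Inner (r from 0 to 5): 1250cos(2θ) + 2500.
Outer (θ from 0 to 2π): 5000π.

Therefore ∮_C P dx + Q dy = 5000π.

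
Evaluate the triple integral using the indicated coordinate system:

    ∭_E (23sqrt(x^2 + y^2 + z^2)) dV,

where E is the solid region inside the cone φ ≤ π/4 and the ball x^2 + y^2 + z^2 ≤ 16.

In spherical coordinates, x = ρ sin(φ) cos(θ), y = ρ sin(φ) sin(θ), z = ρ cos(φ), and dV = ρ^2 sin(φ) dρ dφ dθ.

The integrand becomes 23ρ, so

    ∭_E (23sqrt(x^2 + y^2 + z^2)) dV = ∫_{0}^{2π} ∫_{0}^{π/4} ∫_{0}^{4} (23ρ) · ρ^2 sin(φ) dρ dφ dθ.

Inner (ρ): 1472sin(φ).
Middle (φ): 1472 - 736sqrt(2).
Outer (θ): 1472π (2 - sqrt(2)).

Therefore the triple integral equals 1472π (2 - sqrt(2)).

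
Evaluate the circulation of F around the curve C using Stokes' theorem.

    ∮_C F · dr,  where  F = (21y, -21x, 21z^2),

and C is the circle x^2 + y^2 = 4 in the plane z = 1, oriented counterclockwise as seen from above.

Let S be the flat disk x^2 + y^2 ≤ 4 in the plane z = 1, with upward unit normal n̂ = ẑ. By Stokes' theorem,

    ∮_C F · dr = ∬_S (∇ × F) · n̂ dS = ∬_D (curl F)_z dA,

where D is the disk x^2 + y^2 ≤ 4.

Compute the curl of F = (21y, -21x, 21z^2):
    (∇ × F)_x = ∂F_z/∂y - ∂F_y/∂z = 0,
    (∇ × F)_y = ∂F_x/∂z - ∂F_z/∂x = 0,
    (∇ × F)_z = ∂F_y/∂x - ∂F_x/∂y = -42.

On z = 1, (curl F)_z = -42.

Convert to polar (x = r cos θ, y = r sin θ, dA = r dr dθ); the integrand becomes -42, so

    ∬_D (curl F)_z dA = ∫_0^{2π} ∫_0^{2} (-42) · r dr dθ.

Inner (r from 0 to 2): -84.
Outer (θ from 0 to 2π): -168π.

Therefore ∮_C F · dr = -168π.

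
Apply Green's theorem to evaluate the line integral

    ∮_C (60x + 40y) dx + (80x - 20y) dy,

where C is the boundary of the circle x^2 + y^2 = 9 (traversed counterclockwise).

Green's theorem converts the closed line integral into a double integral over the enclosed region D:

    ∮_C P dx + Q dy = ∬_D (∂Q/∂x - ∂P/∂y) dA.

Here P = 60x + 40y, Q = 80x - 20y, so

    ∂Q/∂x = 80,    ∂P/∂y = 40,
    ∂Q/∂x - ∂P/∂y = 40.

D is the region x^2 + y^2 ≤ 9. Evaluating the double integral:

In polar coordinates (x = r cos θ, y = r sin θ, dA = r dr dθ) the integrand becomes 40, so

    ∬_D (40) dA = ∫_0^{2π} ∫_0^{3} (40) · r dr dθ.

Inner (r from 0 to 3): 180.
Outer (θ from 0 to 2π): 360π.

Therefore ∮_C P dx + Q dy = 360π.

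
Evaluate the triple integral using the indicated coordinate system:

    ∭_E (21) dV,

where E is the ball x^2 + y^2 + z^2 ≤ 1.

In spherical coordinates, x = ρ sin(φ) cos(θ), y = ρ sin(φ) sin(θ), z = ρ cos(φ), and dV = ρ^2 sin(φ) dρ dφ dθ.

The integrand becomes 21, so

    ∭_E (21) dV = ∫_{0}^{2π} ∫_{0}^{π} ∫_{0}^{1} (21) · ρ^2 sin(φ) dρ dφ dθ.

Inner (ρ): 7sin(φ).
Middle (φ): 14.
Outer (θ): 28π.

Therefore the triple integral equals 28π.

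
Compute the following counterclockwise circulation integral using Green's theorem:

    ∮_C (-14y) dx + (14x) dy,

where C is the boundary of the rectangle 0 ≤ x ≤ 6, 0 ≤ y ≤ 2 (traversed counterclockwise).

Green's theorem converts the closed line integral into a double integral over the enclosed region D:

    ∮_C P dx + Q dy = ∬_D (∂Q/∂x - ∂P/∂y) dA.

Here P = -14y, Q = 14x, so

    ∂Q/∂x = 14,    ∂P/∂y = -14,
    ∂Q/∂x - ∂P/∂y = 28.

D is the region 0 ≤ x ≤ 6, 0 ≤ y ≤ 2. Evaluating the double integral:

    ∬_D (28) dA = ∫_0^{6} ∫_0^{2} (28) dy dx.

Inner (y from 0 to 2): 56.
Outer (x from 0 to 6): 336.

Therefore ∮_C P dx + Q dy = 336.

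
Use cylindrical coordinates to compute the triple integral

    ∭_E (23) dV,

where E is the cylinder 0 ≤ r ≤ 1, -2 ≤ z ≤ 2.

In cylindrical coordinates, x = r cos(θ), y = r sin(θ), z = z, and dV = r dr dθ dz.

The integrand becomes 23, so

    ∭_E (23) dV = ∫_{0}^{2π} ∫_{0}^{1} ∫_{-2}^{2} (23) · r dz dr dθ.

Inner (z): 92r.
Middle (r from 0 to 1): 46.
Outer (θ): 92π.

Therefore the triple integral equals 92π.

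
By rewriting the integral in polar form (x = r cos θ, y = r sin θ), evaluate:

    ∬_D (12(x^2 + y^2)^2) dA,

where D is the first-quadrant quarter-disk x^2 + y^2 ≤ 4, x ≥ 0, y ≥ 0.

The region D is 0 ≤ r ≤ 2, 0 ≤ θ ≤ π/2 in polar coordinates, where x = r cos(θ), y = r sin(θ), and dA = r dr dθ.

Under the substitution, the integrand becomes 12r^4, so

    ∬_D (12(x^2 + y^2)^2) dA = ∫_{0}^{π/2} ∫_{0}^{2} (12r^4) · r dr dθ.

Inner integral (in r): ∫_{0}^{2} (12r^4) · r dr = 128.

Outer integral (in θ): ∫_{0}^{π/2} (128) dθ = 64π.

Therefore ∬_D (12(x^2 + y^2)^2) dA = 64π.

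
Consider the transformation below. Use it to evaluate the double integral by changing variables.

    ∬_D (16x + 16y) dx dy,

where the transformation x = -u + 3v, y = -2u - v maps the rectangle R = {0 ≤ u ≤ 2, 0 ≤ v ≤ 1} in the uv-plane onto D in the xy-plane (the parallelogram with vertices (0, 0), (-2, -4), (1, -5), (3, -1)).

Compute the Jacobian determinant of (x, y) with respect to (u, v):

    ∂(x,y)/∂(u,v) = | -1  3 | = (-1)(-1) - (3)(-2) = 7.
                   | -2  -1 |

Its absolute value is |J| = 7 (the area scaling factor).

Substituting x = -u + 3v, y = -2u - v into the integrand,

    16x + 16y → -48u + 32v,

so the integral becomes

    ∬_R (-48u + 32v) · |J| du dv = ∫_0^2 ∫_0^1 (-336u + 224v) dv du.

Inner (v): 112 - 336u.
Outer (u): -448.

Therefore ∬_D (16x + 16y) dx dy = -448.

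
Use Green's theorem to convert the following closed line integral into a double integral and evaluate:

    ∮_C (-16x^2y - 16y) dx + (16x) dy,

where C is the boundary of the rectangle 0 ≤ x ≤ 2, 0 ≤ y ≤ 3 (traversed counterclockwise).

Green's theorem converts the closed line integral into a double integral over the enclosed region D:

    ∮_C P dx + Q dy = ∬_D (∂Q/∂x - ∂P/∂y) dA.

Here P = -16x^2y - 16y, Q = 16x, so

    ∂Q/∂x = 16,    ∂P/∂y = -16x^2 - 16,
    ∂Q/∂x - ∂P/∂y = 16x^2 + 32.

D is the region 0 ≤ x ≤ 2, 0 ≤ y ≤ 3. Evaluating the double integral:

    ∬_D (16x^2 + 32) dA = ∫_0^{2} ∫_0^{3} (16x^2 + 32) dy dx.

Inner (y from 0 to 3): 48x^2 + 96.
Outer (x from 0 to 2): 320.

Therefore ∮_C P dx + Q dy = 320.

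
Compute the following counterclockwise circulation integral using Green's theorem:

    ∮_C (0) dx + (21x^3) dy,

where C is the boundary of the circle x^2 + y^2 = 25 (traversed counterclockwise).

Green's theorem converts the closed line integral into a double integral over the enclosed region D:

    ∮_C P dx + Q dy = ∬_D (∂Q/∂x - ∂P/∂y) dA.

Here P = 0, Q = 21x^3, so

    ∂Q/∂x = 63x^2,    ∂P/∂y = 0,
    ∂Q/∂x - ∂P/∂y = 63x^2.

D is the region x^2 + y^2 ≤ 25. Evaluating the double integral:

In polar coordinates (x = r cos θ, y = r sin θ, dA = r dr dθ) the integrand becomes 63r^2cos(θ)^2, so

    ∬_D (63x^2) dA = ∫_0^{2π} ∫_0^{5} (63r^2cos(θ)^2) · r dr dθ.

Inner (r from 0 to 5): 39375cos(θ)^2/4.
Outer (θ from 0 to 2π): 39375π/4.

Therefore ∮_C P dx + Q dy = 39375π/4.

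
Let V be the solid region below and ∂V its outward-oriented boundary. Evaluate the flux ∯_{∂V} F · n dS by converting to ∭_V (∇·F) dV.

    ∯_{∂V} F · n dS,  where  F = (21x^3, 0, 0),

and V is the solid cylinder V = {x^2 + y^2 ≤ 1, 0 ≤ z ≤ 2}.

By the divergence theorem,

    ∯_{∂V} F · n dS = ∭_V (∇ · F) dV.

Compute the divergence:
    ∇ · F = ∂F_x/∂x + ∂F_y/∂y + ∂F_z/∂z = 63x^2 + 0 + 0 = 63x^2.

In cylindrical coordinates, x = r cos(θ), y = r sin(θ), z = z, dV = r dr dθ dz, with 0 ≤ r ≤ 1, 0 ≤ θ ≤ 2π, 0 ≤ z ≤ 2.

The integrand, after substitution and multiplying by the volume element, becomes (63r^2cos(θ)^2) · r, so

    ∭_V (∇·F) dV = ∫_0^{2π} ∫_0^{1} ∫_0^{2} (63r^2cos(θ)^2) · r dz dr dθ.

Inner (z from 0 to 2): 126r^3cos(θ)^2.
Middle (r from 0 to 1): 63cos(θ)^2/2.
Outer (θ from 0 to 2π): 63π/2.

Therefore ∯_{∂V} F · n dS = 63π/2.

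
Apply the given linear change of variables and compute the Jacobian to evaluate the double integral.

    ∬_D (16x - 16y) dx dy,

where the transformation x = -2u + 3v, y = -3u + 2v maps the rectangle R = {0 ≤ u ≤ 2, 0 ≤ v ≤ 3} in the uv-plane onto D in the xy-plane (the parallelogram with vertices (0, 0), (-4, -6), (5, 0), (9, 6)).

Compute the Jacobian determinant of (x, y) with respect to (u, v):

    ∂(x,y)/∂(u,v) = | -2  3 | = (-2)(2) - (3)(-3) = 5.
                   | -3  2 |

Its absolute value is |J| = 5 (the area scaling factor).

Substituting x = -2u + 3v, y = -3u + 2v into the integrand,

    16x - 16y → 16u + 16v,

so the integral becomes

    ∬_R (16u + 16v) · |J| du dv = ∫_0^2 ∫_0^3 (80u + 80v) dv du.

Inner (v): 240u + 360.
Outer (u): 1200.

Therefore ∬_D (16x - 16y) dx dy = 1200.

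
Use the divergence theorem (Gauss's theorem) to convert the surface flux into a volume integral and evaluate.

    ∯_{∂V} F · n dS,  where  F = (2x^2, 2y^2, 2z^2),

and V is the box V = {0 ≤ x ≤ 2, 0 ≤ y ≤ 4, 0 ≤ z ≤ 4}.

By the divergence theorem,

    ∯_{∂V} F · n dS = ∭_V (∇ · F) dV.

Compute the divergence:
    ∇ · F = ∂F_x/∂x + ∂F_y/∂y + ∂F_z/∂z = 4x + 4y + 4z.

V is a rectangular box, so dV = dx dy dz with 0 ≤ x ≤ 2, 0 ≤ y ≤ 4, 0 ≤ z ≤ 4.

Integrate (4x + 4y + 4z) over V as an iterated integral:

    ∭_V (∇·F) dV = ∫_0^{2} ∫_0^{4} ∫_0^{4} (4x + 4y + 4z) dz dy dx.

Inner (z from 0 to 4): 16x + 16y + 32.
Middle (y from 0 to 4): 64x + 256.
Outer (x from 0 to 2): 640.

Therefore ∯_{∂V} F · n dS = 640.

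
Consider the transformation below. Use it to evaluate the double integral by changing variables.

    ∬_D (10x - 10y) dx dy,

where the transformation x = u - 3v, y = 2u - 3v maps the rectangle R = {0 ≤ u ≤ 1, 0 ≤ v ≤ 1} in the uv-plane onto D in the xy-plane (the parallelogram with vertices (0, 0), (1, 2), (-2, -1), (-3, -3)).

Compute the Jacobian determinant of (x, y) with respect to (u, v):

    ∂(x,y)/∂(u,v) = | 1  -3 | = (1)(-3) - (-3)(2) = 3.
                   | 2  -3 |

Its absolute value is |J| = 3 (the area scaling factor).

Substituting x = u - 3v, y = 2u - 3v into the integrand,

    10x - 10y → -10u,

so the integral becomes

    ∬_R (-10u) · |J| du dv = ∫_0^1 ∫_0^1 (-30u) dv du.

Inner (v): -30u.
Outer (u): -15.

Therefore ∬_D (10x - 10y) dx dy = -15.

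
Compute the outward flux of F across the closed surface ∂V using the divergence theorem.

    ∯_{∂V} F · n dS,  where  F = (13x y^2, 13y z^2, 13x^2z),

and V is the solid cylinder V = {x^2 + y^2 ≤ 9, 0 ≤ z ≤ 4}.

By the divergence theorem,

    ∯_{∂V} F · n dS = ∭_V (∇ · F) dV.

Compute the divergence:
    ∇ · F = ∂F_x/∂x + ∂F_y/∂y + ∂F_z/∂z = 13y^2 + 13z^2 + 13x^2 = 13x^2 + 13y^2 + 13z^2.

In cylindrical coordinates, x = r cos(θ), y = r sin(θ), z = z, dV = r dr dθ dz, with 0 ≤ r ≤ 3, 0 ≤ θ ≤ 2π, 0 ≤ z ≤ 4.

The integrand, after substitution and multiplying by the volume element, becomes (13r^2 + 13z^2) · r, so

    ∭_V (∇·F) dV = ∫_0^{2π} ∫_0^{3} ∫_0^{4} (13r^2 + 13z^2) · r dz dr dθ.

Inner (z from 0 to 4): 52r (r^2 + 16/3).
Middle (r from 0 to 3): 2301.
Outer (θ from 0 to 2π): 4602π.

Therefore ∯_{∂V} F · n dS = 4602π.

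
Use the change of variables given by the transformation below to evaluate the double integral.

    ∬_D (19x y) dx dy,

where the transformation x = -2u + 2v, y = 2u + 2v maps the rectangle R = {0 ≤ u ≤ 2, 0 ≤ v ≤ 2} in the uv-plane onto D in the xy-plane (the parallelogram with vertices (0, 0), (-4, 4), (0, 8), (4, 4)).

Compute the Jacobian determinant of (x, y) with respect to (u, v):

    ∂(x,y)/∂(u,v) = | -2  2 | = (-2)(2) - (2)(2) = -8.
                   | 2  2 |

Its absolute value is |J| = 8 (the area scaling factor).

Substituting x = -2u + 2v, y = 2u + 2v into the integrand,

    19x y → -76u^2 + 76v^2,

so the integral becomes

    ∬_R (-76u^2 + 76v^2) · |J| du dv = ∫_0^2 ∫_0^2 (-608u^2 + 608v^2) dv du.

Inner (v): 4864/3 - 1216u^2.
Outer (u): 0.

Therefore ∬_D (19x y) dx dy = 0.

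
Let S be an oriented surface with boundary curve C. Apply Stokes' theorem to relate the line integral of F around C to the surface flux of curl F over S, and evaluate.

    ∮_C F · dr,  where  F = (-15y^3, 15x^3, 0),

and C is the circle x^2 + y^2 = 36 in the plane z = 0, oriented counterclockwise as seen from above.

Let S be the flat disk x^2 + y^2 ≤ 36 in the plane z = 0, with upward unit normal n̂ = ẑ. By Stokes' theorem,

    ∮_C F · dr = ∬_S (∇ × F) · n̂ dS = ∬_D (curl F)_z dA,

where D is the disk x^2 + y^2 ≤ 36.

Compute the curl of F = (-15y^3, 15x^3, 0):
    (∇ × F)_x = ∂F_z/∂y - ∂F_y/∂z = 0,
    (∇ × F)_y = ∂F_x/∂z - ∂F_z/∂x = 0,
    (∇ × F)_z = ∂F_y/∂x - ∂F_x/∂y = 45x^2 + 45y^2.

On z = 0, (curl F)_z = 45x^2 + 45y^2.

Convert to polar (x = r cos θ, y = r sin θ, dA = r dr dθ); the integrand becomes 45r^2, so

    ∬_D (curl F)_z dA = ∫_0^{2π} ∫_0^{6} (45r^2) · r dr dθ.

Inner (r from 0 to 6): 14580.
Outer (θ from 0 to 2π): 29160π.

Therefore ∮_C F · dr = 29160π.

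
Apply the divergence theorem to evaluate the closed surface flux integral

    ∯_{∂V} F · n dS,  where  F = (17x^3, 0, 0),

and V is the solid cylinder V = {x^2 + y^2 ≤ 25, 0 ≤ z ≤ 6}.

By the divergence theorem,

    ∯_{∂V} F · n dS = ∭_V (∇ · F) dV.

Compute the divergence:
    ∇ · F = ∂F_x/∂x + ∂F_y/∂y + ∂F_z/∂z = 51x^2 + 0 + 0 = 51x^2.

In cylindrical coordinates, x = r cos(θ), y = r sin(θ), z = z, dV = r dr dθ dz, with 0 ≤ r ≤ 5, 0 ≤ θ ≤ 2π, 0 ≤ z ≤ 6.

The integrand, after substitution and multiplying by the volume element, becomes (51r^2cos(θ)^2) · r, so

    ∭_V (∇·F) dV = ∫_0^{2π} ∫_0^{5} ∫_0^{6} (51r^2cos(θ)^2) · r dz dr dθ.

Inner (z from 0 to 6): 306r^3cos(θ)^2.
Middle (r from 0 to 5): 95625cos(θ)^2/2.
Outer (θ from 0 to 2π): 95625π/2.

Therefore ∯_{∂V} F · n dS = 95625π/2.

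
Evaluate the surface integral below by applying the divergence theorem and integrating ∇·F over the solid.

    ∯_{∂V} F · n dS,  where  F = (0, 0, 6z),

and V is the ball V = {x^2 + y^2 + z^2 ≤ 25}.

By the divergence theorem,

    ∯_{∂V} F · n dS = ∭_V (∇ · F) dV.

Compute the divergence:
    ∇ · F = ∂F_x/∂x + ∂F_y/∂y + ∂F_z/∂z = 0 + 0 + 6 = 6.

In spherical coordinates, x = ρ sin(φ) cos(θ), y = ρ sin(φ) sin(θ), z = ρ cos(φ), dV = ρ^2 sin(φ) dρ dφ dθ, with 0 ≤ ρ ≤ 5, 0 ≤ φ ≤ π, 0 ≤ θ ≤ 2π.

The integrand, after substitution and multiplying by the volume element, becomes (6) · ρ^2 sin(φ), so

    ∭_V (∇·F) dV = ∫_0^{2π} ∫_0^{π} ∫_0^{5} (6) · ρ^2 sin(φ) dρ dφ dθ.

Inner (ρ from 0 to 5): 250sin(φ).
Middle (φ from 0 to π): 500.
Outer (θ from 0 to 2π): 1000π.

Therefore ∯_{∂V} F · n dS = 1000π.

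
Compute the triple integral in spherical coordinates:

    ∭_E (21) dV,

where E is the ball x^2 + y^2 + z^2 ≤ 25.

In spherical coordinates, x = ρ sin(φ) cos(θ), y = ρ sin(φ) sin(θ), z = ρ cos(φ), and dV = ρ^2 sin(φ) dρ dφ dθ.

The integrand becomes 21, so

    ∭_E (21) dV = ∫_{0}^{2π} ∫_{0}^{π} ∫_{0}^{5} (21) · ρ^2 sin(φ) dρ dφ dθ.

Inner (ρ): 875sin(φ).
Middle (φ): 1750.
Outer (θ): 3500π.

Therefore the triple integral equals 3500π.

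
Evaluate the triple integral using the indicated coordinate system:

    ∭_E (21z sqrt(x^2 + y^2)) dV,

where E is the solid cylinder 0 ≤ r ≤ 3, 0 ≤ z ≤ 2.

In cylindrical coordinates, x = r cos(θ), y = r sin(θ), z = z, and dV = r dr dθ dz.

The integrand becomes 21r z, so

    ∭_E (21z sqrt(x^2 + y^2)) dV = ∫_{0}^{2π} ∫_{0}^{3} ∫_{0}^{2} (21r z) · r dz dr dθ.

Inner (z): 42r^2.
Middle (r from 0 to 3): 378.
Outer (θ): 756π.

Therefore the triple integral equals 756π.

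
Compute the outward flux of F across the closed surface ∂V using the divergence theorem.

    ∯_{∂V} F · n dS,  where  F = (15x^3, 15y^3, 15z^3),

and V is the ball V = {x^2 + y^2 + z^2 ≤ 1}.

By the divergence theorem,

    ∯_{∂V} F · n dS = ∭_V (∇ · F) dV.

Compute the divergence:
    ∇ · F = ∂F_x/∂x + ∂F_y/∂y + ∂F_z/∂z = 45x^2 + 45y^2 + 45z^2.

In spherical coordinates, x = ρ sin(φ) cos(θ), y = ρ sin(φ) sin(θ), z = ρ cos(φ), dV = ρ^2 sin(φ) dρ dφ dθ, with 0 ≤ ρ ≤ 1, 0 ≤ φ ≤ π, 0 ≤ θ ≤ 2π.

The integrand, after substitution and multiplying by the volume element, becomes (45ρ^2) · ρ^2 sin(φ), so

    ∭_V (∇·F) dV = ∫_0^{2π} ∫_0^{π} ∫_0^{1} (45ρ^2) · ρ^2 sin(φ) dρ dφ dθ.

Inner (ρ from 0 to 1): 9sin(φ).
Middle (φ from 0 to π): 18.
Outer (θ from 0 to 2π): 36π.

Therefore ∯_{∂V} F · n dS = 36π.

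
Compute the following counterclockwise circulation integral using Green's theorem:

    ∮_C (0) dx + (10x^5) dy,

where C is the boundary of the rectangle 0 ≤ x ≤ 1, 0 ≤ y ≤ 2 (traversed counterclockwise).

Green's theorem converts the closed line integral into a double integral over the enclosed region D:

    ∮_C P dx + Q dy = ∬_D (∂Q/∂x - ∂P/∂y) dA.

Here P = 0, Q = 10x^5, so

    ∂Q/∂x = 50x^4,    ∂P/∂y = 0,
    ∂Q/∂x - ∂P/∂y = 50x^4.

D is the region 0 ≤ x ≤ 1, 0 ≤ y ≤ 2. Evaluating the double integral:

    ∬_D (50x^4) dA = ∫_0^{1} ∫_0^{2} (50x^4) dy dx.

Inner (y from 0 to 2): 100x^4.
Outer (x from 0 to 1): 20.

Therefore ∮_C P dx + Q dy = 20.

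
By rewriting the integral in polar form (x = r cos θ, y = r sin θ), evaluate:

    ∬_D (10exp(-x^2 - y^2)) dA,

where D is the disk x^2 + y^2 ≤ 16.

The region D is 0 ≤ r ≤ 4, 0 ≤ θ ≤ 2π in polar coordinates, where x = r cos(θ), y = r sin(θ), and dA = r dr dθ.

Under the substitution, the integrand becomes 10exp(-r^2), so

    ∬_D (10exp(-x^2 - y^2)) dA = ∫_{0}^{2π} ∫_{0}^{4} (10exp(-r^2)) · r dr dθ.

Inner integral (in r): ∫_{0}^{4} (10exp(-r^2)) · r dr = 5 - 5exp(-16).

Outer integral (in θ): ∫_{0}^{2π} (5 - 5exp(-16)) dθ = -10π exp(-16) + 10π.

Therefore ∬_D (10exp(-x^2 - y^2)) dA = -10π exp(-16) + 10π.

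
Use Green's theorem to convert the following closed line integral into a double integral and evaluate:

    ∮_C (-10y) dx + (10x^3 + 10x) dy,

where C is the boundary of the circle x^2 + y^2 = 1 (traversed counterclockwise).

Green's theorem converts the closed line integral into a double integral over the enclosed region D:

    ∮_C P dx + Q dy = ∬_D (∂Q/∂x - ∂P/∂y) dA.

Here P = -10y, Q = 10x^3 + 10x, so

    ∂Q/∂x = 30x^2 + 10,    ∂P/∂y = -10,
    ∂Q/∂x - ∂P/∂y = 30x^2 + 20.

D is the region x^2 + y^2 ≤ 1. Evaluating the double integral:

In polar coordinates (x = r cos θ, y = r sin θ, dA = r dr dθ) the integrand becomes 30r^2cos(θ)^2 + 20, so

    ∬_D (30x^2 + 20) dA = ∫_0^{2π} ∫_0^{1} (30r^2cos(θ)^2 + 20) · r dr dθ.

Inner (r from 0 to 1): 15cos(θ)^2/2 + 10.
Outer (θ from 0 to 2π): 55π/2.

Therefore ∮_C P dx + Q dy = 55π/2.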